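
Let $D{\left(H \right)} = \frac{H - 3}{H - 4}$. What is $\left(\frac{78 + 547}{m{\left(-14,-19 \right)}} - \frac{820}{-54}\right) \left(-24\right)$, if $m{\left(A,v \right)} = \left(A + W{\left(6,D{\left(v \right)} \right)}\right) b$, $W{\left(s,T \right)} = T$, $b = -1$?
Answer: $- \frac{13630}{9} \approx -1514.4$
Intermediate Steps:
$D{\left(H \right)} = \frac{-3 + H}{-4 + H}$
$m{\left(A,v \right)} = - A - \frac{-3 + v}{-4 + v}$ ($m{\left(A,v \right)} = \left(A + \frac{-3 + v}{-4 + v}\right) \left(-1\right) = - A - \frac{-3 + v}{-4 + v}$)
$\left(\frac{78 + 547}{m{\left(-14,-19 \right)}} - \frac{820}{-54}\right) \left(-24\right) = \left(\frac{78 + 547}{\frac{1}{-4 - 19} \left(3 - -19 - - 14 \left(-4 - 19\right)\right)} - \frac{820}{-54}\right) \left(-24\right) = \left(\frac{625}{\frac{1}{-23} \left(3 + 19 - \left(-14\right) \left(-23\right)\right)} - - \frac{410}{27}\right) \left(-24\right) = \left(\frac{625}{\left(- \frac{1}{23}\right) \left(3 + 19 - 322\right)} + \frac{410}{27}\right) \left(-24\right) = \left(\frac{625}{\left(- \frac{1}{23}\right) \left(-300\right)} + \frac{410}{27}\right) \left(-24\right) = \left(\frac{625}{\frac{300}{23}} + \frac{410}{27}\right) \left(-24\right) = \left(625 \cdot \frac{23}{300} + \frac{410}{27}\right) \left(-24\right) = \left(\frac{575}{12} + \frac{410}{27}\right) \left(-24\right) = \frac{6815}{108} \left(-24\right) = - \frac{13630}{9}$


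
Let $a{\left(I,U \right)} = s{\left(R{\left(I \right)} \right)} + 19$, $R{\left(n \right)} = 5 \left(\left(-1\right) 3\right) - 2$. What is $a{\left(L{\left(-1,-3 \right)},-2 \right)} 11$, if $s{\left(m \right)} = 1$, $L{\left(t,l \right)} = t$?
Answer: $220$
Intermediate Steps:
$R{\left(n \right)} = -17$ ($R{\left(n \right)} = 5 \left(-3\right) - 2 = -15 - 2 = -17$)
$a{\left(I,U \right)} = 20$ ($a{\left(I,U \right)} = 1 + 19 = 20$)
$a{\left(L{\left(-1,-3 \right)},-2 \right)} 11 = 20 \cdot 11 = 220$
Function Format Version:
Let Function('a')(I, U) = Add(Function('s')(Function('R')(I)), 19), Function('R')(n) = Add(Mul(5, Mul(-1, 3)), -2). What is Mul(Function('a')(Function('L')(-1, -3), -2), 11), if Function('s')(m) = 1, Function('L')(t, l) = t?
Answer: 220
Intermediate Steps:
Function('R')(n) = -17 (Function('R')(n) = Add(Mul(5, -3), -2) = Add(-15, -2) = -17)
Function('a')(I, U) = 20 (Function('a')(I, U) = Add(1, 19) = 20)
Mul(Function('a')(Function('L')(-1, -3), -2), 11) = Mul(20, 11) = 220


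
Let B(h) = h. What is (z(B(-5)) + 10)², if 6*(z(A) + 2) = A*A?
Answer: 5329/36 ≈ 148.03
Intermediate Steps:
z(A) = -2 + A²/6 (z(A) = -2 + (A*A)/6 = -2 + A²/6)
(z(B(-5)) + 10)² = ((-2 + (⅙)*(-5)²) + 10)² = ((-2 + (⅙)*25) + 10)² = ((-2 + 25/6) + 10)² = (13/6 + 10)² = (73/6)² = 5329/36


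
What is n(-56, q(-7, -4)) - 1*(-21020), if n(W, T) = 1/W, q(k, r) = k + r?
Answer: 1177119/56 ≈ 21020.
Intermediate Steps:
n(-56, q(-7, -4)) - 1*(-21020) = 1/(-56) - 1*(-21020) = -1/56 + 21020 = 1177119/56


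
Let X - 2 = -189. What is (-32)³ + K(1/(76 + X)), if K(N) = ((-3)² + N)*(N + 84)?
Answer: -394430174/12321 ≈ -32013.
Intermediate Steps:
X = -187 (X = 2 - 189 = -187)
K(N) = (9 + N)*(84 + N)
(-32)³ + K(1/(76 + X)) = (-32)³ + (756 + (1/(76 - 187))² + 93/(76 - 187)) = -32768 + (756 + (1/(-111))² + 93/(-111)) = -32768 + (756 + (-1/111)² + 93*(-1/111)) = -32768 + (756 + 1/12321 - 31/37) = -32768 + 9304354/12321 = -394430174/12321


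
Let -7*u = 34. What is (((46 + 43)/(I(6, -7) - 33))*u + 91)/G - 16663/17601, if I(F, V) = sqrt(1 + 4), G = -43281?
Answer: -914385139855/963409004838 - 1513*sqrt(5)/164208114 ≈ -0.94913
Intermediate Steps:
u = -34/7 (u = -1/7*34 = -34/7 ≈ -4.8571)
I(F, V) = sqrt(5)
(((46 + 43)/(I(6, -7) - 33))*u + 91)/G - 16663/17601 = (((46 + 43)/(sqrt(5) - 33))*(-34/7) + 91)/(-43281) - 16663/17601 = ((89/(-33 + sqrt(5)))*(-34/7) + 91)*(-1/43281) - 16663*1/17601 = (-3026/(7*(-33 + sqrt(5))) + 91)*(-1/43281) - 16663/17601 = (91 - 3026/(7*(-33 + sqrt(5))))*(-1/43281) - 16663/17601 = (-13/6183 + 3026/(302967*(-33 + sqrt(5)))) - 16663/17601 = -34418714/36275661 + 3026/(302967*(-33 + sqrt(5)))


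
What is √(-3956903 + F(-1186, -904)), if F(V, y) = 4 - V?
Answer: I*√3955713 ≈ 1988.9*I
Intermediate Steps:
√(-3956903 + F(-1186, -904)) = √(-3956903 + (4 - 1*(-1186))) = √(-3956903 + (4 + 1186)) = √(-3956903 + 1190) = √(-3955713) = I*√3955713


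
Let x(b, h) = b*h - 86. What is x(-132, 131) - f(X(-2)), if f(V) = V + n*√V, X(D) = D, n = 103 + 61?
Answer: -17376 - 164*I*√2 ≈ -17376.0 - 231.93*I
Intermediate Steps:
x(b, h) = -86 + b*h
n = 164
f(V) = V + 164*√V
x(-132, 131) - f(X(-2)) = (-86 - 132*131) - (-2 + 164*√(-2)) = (-86 - 17292) - (-2 + 164*(I*√2)) = -17378 - (-2 + 164*I*√2) = -17378 + (2 - 164*I*√2) = -17376 - 164*I*√2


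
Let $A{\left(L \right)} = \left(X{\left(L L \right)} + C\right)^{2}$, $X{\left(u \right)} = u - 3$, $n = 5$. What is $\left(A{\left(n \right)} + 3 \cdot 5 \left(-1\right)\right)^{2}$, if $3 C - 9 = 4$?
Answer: $\frac{37283236}{81} \approx 4.6029 \cdot 10^{5}$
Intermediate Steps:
$C = \frac{13}{3}$ ($C = 3 + \frac{1}{3} \cdot 4 = 3 + \frac{4}{3} = \frac{13}{3} \approx 4.3333$)
$X{\left(u \right)} = -3 + u$ ($X{\left(u \right)} = u - 3 = -3 + u$)
$A{\left(L \right)} = \left(\frac{4}{3} + L^{2}\right)^{2}$ ($A{\left(L \right)} = \left(\left(-3 + L L\right) + \frac{13}{3}\right)^{2} = \left(\left(-3 + L^{2}\right) + \frac{13}{3}\right)^{2} = \left(\frac{4}{3} + L^{2}\right)^{2}$)
$\left(A{\left(n \right)} + 3 \cdot 5 \left(-1\right)\right)^{2} = \left(\frac{\left(4 + 3 \cdot 5^{2}\right)^{2}}{9} + 3 \cdot 5 \left(-1\right)\right)^{2} = \left(\frac{\left(4 + 3 \cdot 25\right)^{2}}{9} + 15 \left(-1\right)\right)^{2} = \left(\frac{\left(4 + 75\right)^{2}}{9} - 15\right)^{2} = \left(\frac{79^{2}}{9} - 15\right)^{2} = \left(\frac{1}{9} \cdot 6241 - 15\right)^{2} = \left(\frac{6241}{9} - 15\right)^{2} = \left(\frac{6106}{9}\right)^{2} = \frac{37283236}{81}$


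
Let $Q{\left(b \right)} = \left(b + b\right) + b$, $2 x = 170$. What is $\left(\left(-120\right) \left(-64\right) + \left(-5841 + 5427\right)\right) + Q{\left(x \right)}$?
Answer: $7521$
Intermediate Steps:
$x = 85$ ($x = \frac{1}{2} \cdot 170 = 85$)
$Q{\left(b \right)} = 3 b$ ($Q{\left(b \right)} = 2 b + b = 3 b$)
$\left(\left(-120\right) \left(-64\right) + \left(-5841 + 5427\right)\right) + Q{\left(x \right)} = \left(\left(-120\right) \left(-64\right) + \left(-5841 + 5427\right)\right) + 3 \cdot 85 = \left(7680 - 414\right) + 255 = 7266 + 255 = 7521$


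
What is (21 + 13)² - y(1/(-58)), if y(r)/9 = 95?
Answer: 301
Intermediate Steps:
y(r) = 855 (y(r) = 9*95 = 855)
(21 + 13)² - y(1/(-58)) = (21 + 13)² - 1*855 = 34² - 855 = 1156 - 855 = 301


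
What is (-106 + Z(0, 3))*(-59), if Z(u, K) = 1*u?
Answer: 6254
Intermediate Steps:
Z(u, K) = u
(-106 + Z(0, 3))*(-59) = (-106 + 0)*(-59) = -106*(-59) = 6254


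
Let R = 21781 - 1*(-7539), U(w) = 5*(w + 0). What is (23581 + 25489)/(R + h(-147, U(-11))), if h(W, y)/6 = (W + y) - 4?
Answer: 3505/2006 ≈ 1.7473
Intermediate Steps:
U(w) = 5*w
R = 29320 (R = 21781 + 7539 = 29320)
h(W, y) = -24 + 6*W + 6*y (h(W, y) = 6*((W + y) - 4) = 6*(-4 + W + y) = -24 + 6*W + 6*y)
(23581 + 25489)/(R + h(-147, U(-11))) = (23581 + 25489)/(29320 + (-24 + 6*(-147) + 6*(5*(-11)))) = 49070/(29320 + (-24 - 882 + 6*(-55))) = 49070/(29320 + (-24 - 882 - 330)) = 49070/(29320 - 1236) = 49070/28084 = 49070*(1/28084) = 3505/2006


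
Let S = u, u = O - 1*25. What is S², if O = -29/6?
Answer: 32041/36 ≈ 890.03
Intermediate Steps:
O = -29/6 (O = -29*⅙ = -29/6 ≈ -4.8333)
u = -179/6 (u = -29/6 - 1*25 = -29/6 - 25 = -179/6 ≈ -29.833)
S = -179/6 ≈ -29.833
S² = (-179/6)² = 32041/36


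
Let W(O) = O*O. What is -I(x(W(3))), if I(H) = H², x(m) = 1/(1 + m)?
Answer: -1/100 ≈ -0.010000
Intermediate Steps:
W(O) = O²
-I(x(W(3))) = -(1/(1 + 3²))² = -(1/(1 + 9))² = -(1/10)² = -(⅒)² = -1*1/100 = -1/100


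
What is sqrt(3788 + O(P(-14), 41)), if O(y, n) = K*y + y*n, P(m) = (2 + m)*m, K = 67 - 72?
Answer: 2*sqrt(2459) ≈ 99.177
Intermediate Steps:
K = -5
P(m) = m*(2 + m)
O(y, n) = -5*y + n*y (O(y, n) = -5*y + y*n = -5*y + n*y)
sqrt(3788 + O(P(-14), 41)) = sqrt(3788 + (-14*(2 - 14))*(-5 + 41)) = sqrt(3788 - 14*(-12)*36) = sqrt(3788 + 168*36) = sqrt(3788 + 6048) = sqrt(9836) = 2*sqrt(2459)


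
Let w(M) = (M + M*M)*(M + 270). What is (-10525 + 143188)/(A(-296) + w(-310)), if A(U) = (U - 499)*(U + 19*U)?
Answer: 44221/291600 ≈ 0.15165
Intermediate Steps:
w(M) = (270 + M)*(M + M²) (w(M) = (M + M²)*(270 + M) = (270 + M)*(M + M²))
A(U) = 20*U*(-499 + U) (A(U) = (-499 + U)*(20*U) = 20*U*(-499 + U))
(-10525 + 143188)/(A(-296) + w(-310)) = (-10525 + 143188)/(20*(-296)*(-499 - 296) - 310*(270 + (-310)² + 271*(-310))) = 132663/(20*(-296)*(-795) - 310*(270 + 96100 - 84010)) = 132663/(4706400 - 310*12360) = 132663/(4706400 - 3831600) = 132663/874800 = 132663*(1/874800) = 44221/291600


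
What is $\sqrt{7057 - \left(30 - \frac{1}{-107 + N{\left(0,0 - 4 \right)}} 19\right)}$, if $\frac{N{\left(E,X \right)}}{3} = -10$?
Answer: $\frac{2 \sqrt{32971790}}{137} \approx 83.826$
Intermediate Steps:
$N{\left(E,X \right)} = -30$ ($N{\left(E,X \right)} = 3 \left(-10\right) = -30$)
$\sqrt{7057 - \left(30 - \frac{1}{-107 + N{\left(0,0 - 4 \right)}} 19\right)} = \sqrt{7057 - \left(30 - \frac{1}{-107 - 30} \cdot 19\right)} = \sqrt{7057 - \left(30 - \frac{1}{-137} \cdot 19\right)} = \sqrt{7057 - \frac{4129}{137}} = \sqrt{\frac{962680}{137}} = \frac{2 \sqrt{32971790}}{137}$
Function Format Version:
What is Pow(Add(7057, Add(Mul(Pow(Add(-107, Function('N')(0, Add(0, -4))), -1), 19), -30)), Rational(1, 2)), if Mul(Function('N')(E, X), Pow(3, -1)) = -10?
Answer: Mul(Rational(2, 137), Pow(32971790, Rational(1, 2))) ≈ 83.826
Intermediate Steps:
Function('N')(E, X) = -30 (Function('N')(E, X) = Mul(3, -10) = -30)
Pow(Add(7057, Add(Mul(Pow(Add(-107, Function('N')(0, Add(0, -4))), -1), 19), -30)), Rational(1, 2)) = Pow(Add(7057, Add(Mul(Pow(Add(-107, -30), -1), 19), -30)), Rational(1, 2)) = Pow(Add(7057, Add(Mul(Pow(-137, -1), 19), -30)), Rational(1, 2)) = Pow(Add(7057, Add(Mul(Rational(-1, 137), 19), -30)), Rational(1, 2)) = Pow(Add(7057, Add(Rational(-19, 137), -30)), Rational(1, 2)) = Pow(Add(7057, Rational(-4129, 137)), Rational(1, 2)) = Pow(Rational(962680, 137), Rational(1, 2)) = Mul(Rational(2, 137), Pow(32971790, Rational(1, 2)))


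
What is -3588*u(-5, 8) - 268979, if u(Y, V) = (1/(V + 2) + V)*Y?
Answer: -123665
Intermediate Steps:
u(Y, V) = Y*(V + 1/(2 + V)) (u(Y, V) = (1/(2 + V) + V)*Y = (V + 1/(2 + V))*Y = Y*(V + 1/(2 + V)))
-3588*u(-5, 8) - 268979 = -(-17940)*(1 + 8**2 + 2*8)/(2 + 8) - 268979 = -(-17940)*(1 + 64 + 16)/10 - 268979 = -(-17940)*81/10 - 268979 = -3588*(-81/2) - 268979 = 145314 - 268979 = -123665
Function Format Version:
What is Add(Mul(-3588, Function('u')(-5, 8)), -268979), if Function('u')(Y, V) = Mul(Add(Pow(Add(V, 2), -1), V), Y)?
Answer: -123665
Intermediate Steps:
Function('u')(Y, V) = Mul(Y, Add(V, Pow(Add(2, V), -1))) (Function('u')(Y, V) = Mul(Add(Pow(Add(2, V), -1), V), Y) = Mul(Add(V, Pow(Add(2, V), -1)), Y) = Mul(Y, Add(V, Pow(Add(2, V), -1))))
Add(Mul(-3588, Function('u')(-5, 8)), -268979) = Add(Mul(-3588, Mul(-5, Pow(Add(2, 8), -1), Add(1, Pow(8, 2), Mul(2, 8)))), -268979) = Add(Mul(-3588, Mul(-5, Pow(10, -1), Add(1, 64, 16))), -268979) = Add(Mul(-3588, Mul(-5, Rational(1, 10), 81)), -268979) = Add(Mul(-3588, Rational(-81, 2)), -268979) = Add(145314, -268979) = -123665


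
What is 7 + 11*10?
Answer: 117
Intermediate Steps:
7 + 11*10 = 7 + 110 = 117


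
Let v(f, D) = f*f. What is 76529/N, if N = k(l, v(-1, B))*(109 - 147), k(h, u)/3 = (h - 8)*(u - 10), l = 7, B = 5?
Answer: -76529/1026 ≈ -74.590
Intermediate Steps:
v(f, D) = f**2
k(h, u) = 3*(-10 + u)*(-8 + h) (k(h, u) = 3*((h - 8)*(u - 10)) = 3*((-8 + h)*(-10 + u)) = 3*((-10 + u)*(-8 + h)) = 3*(-10 + u)*(-8 + h))
N = -1026 (N = (240 - 30*7 - 24*(-1)**2 + 3*7*(-1)**2)*(109 - 147) = (240 - 210 - 24*1 + 3*7*1)*(-38) = (240 - 210 - 24 + 21)*(-38) = 27*(-38) = -1026)
76529/N = 76529/(-1026) = 76529*(-1/1026) = -76529/1026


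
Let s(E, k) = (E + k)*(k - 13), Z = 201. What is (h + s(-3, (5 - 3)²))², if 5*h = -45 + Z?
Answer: 12321/25 ≈ 492.84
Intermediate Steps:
s(E, k) = (-13 + k)*(E + k) (s(E, k) = (E + k)*(-13 + k) = (-13 + k)*(E + k))
h = 156/5 (h = (-45 + 201)/5 = (⅕)*156 = 156/5 ≈ 31.200)
(h + s(-3, (5 - 3)²))² = (156/5 + (((5 - 3)²)² - 13*(-3) - 13*(5 - 3)² - 3*(5 - 3)²))² = (156/5 + ((2²)² + 39 - 13*2² - 3*2²))² = (156/5 + (4² + 39 - 13*4 - 3*4))² = (156/5 + (16 + 39 - 52 - 12))² = (156/5 - 9)² = (111/5)² = 12321/25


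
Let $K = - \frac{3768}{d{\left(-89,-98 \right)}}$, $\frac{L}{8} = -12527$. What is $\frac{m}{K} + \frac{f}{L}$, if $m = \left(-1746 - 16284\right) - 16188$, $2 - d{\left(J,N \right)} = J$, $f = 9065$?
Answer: $\frac{13000926337}{15733912} \approx 826.3$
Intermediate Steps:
$L = -100216$ ($L = 8 \left(-12527\right) = -100216$)
$d{\left(J,N \right)} = 2 - J$
$m = -34218$ ($m = -18030 - 16188 = -34218$)
$K = - \frac{3768}{91}$ ($K = - \frac{3768}{2 - -89} = - \frac{3768}{2 + 89} = - \frac{3768}{91} \approx -41.407$)
$\frac{m}{K} + \frac{f}{L} = - \frac{34218}{- \frac{3768}{91}} + \frac{9065}{-100216} = \left(-34218\right) \left(- \frac{91}{3768}\right) + 9065 \left(- \frac{1}{100216}\right) = \frac{518973}{628} - \frac{9065}{100216} = \frac{13000926337}{15733912}$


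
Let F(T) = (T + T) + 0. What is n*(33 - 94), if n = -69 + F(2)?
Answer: 3965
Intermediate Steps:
F(T) = 2*T (F(T) = 2*T + 0 = 2*T)
n = -65 (n = -69 + 2*2 = -69 + 4 = -65)
n*(33 - 94) = -65*(33 - 94) = -65*(-61) = 3965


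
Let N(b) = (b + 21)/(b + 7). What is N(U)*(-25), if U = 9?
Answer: -375/8 ≈ -46.875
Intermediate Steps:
N(b) = (21 + b)/(7 + b)
N(U)*(-25) = ((21 + 9)/(7 + 9))*(-25) = (30/16)*(-25) = ((1/16)*30)*(-25) = (15/8)*(-25) = -375/8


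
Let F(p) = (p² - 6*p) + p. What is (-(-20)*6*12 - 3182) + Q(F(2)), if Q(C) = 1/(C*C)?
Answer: -62711/36 ≈ -1742.0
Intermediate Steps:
F(p) = p² - 5*p
Q(C) = C⁻² (Q(C) = 1/(C²) = C⁻²)
(-(-20)*6*12 - 3182) + Q(F(2)) = (-(-20)*6*12 - 3182) + (2*(-5 + 2))⁻² = (-4*(-30)*12 - 3182) + (2*(-3))⁻² = (120*12 - 3182) + (-6)⁻² = (1440 - 3182) + 1/36 = -1742 + 1/36 = -62711/36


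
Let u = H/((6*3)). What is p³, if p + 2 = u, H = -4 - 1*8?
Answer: -512/27 ≈ -18.963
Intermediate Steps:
H = -12 (H = -4 - 8 = -12)
u = -⅔ (u = -12/(6*3) = -12/18 = -12*1/18 = -⅔ ≈ -0.66667)
p = -8/3 (p = -2 - ⅔ = -8/3 ≈ -2.6667)
p³ = (-8/3)³ = -512/27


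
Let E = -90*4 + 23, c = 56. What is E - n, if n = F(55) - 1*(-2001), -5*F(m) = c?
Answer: -11634/5 ≈ -2326.8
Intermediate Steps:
F(m) = -56/5 (F(m) = -1/5*56 = -56/5)
n = 9949/5 (n = -56/5 - 1*(-2001) = -56/5 + 2001 = 9949/5 ≈ 1989.8)
E = -337 (E = -360 + 23 = -337)
E - n = -337 - 1*9949/5 = -337 - 9949/5 = -11634/5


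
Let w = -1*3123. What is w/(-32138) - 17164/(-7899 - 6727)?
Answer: 298646815/235025194 ≈ 1.2707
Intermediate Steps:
w = -3123
w/(-32138) - 17164/(-7899 - 6727) = -3123/(-32138) - 17164/(-7899 - 6727) = -3123*(-1/32138) - 17164/(-14626) = 3123/32138 - 17164*(-1/14626) = 3123/32138 + 8582/7313 = 298646815/235025194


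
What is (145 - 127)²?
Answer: 324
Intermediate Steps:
(145 - 127)² = 18² = 324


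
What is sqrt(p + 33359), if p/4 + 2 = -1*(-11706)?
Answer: 5*sqrt(3207) ≈ 283.15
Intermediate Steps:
p = 46816 (p = -8 + 4*(-1*(-11706)) = -8 + 4*11706 = -8 + 46824 = 46816)
sqrt(p + 33359) = sqrt(46816 + 33359) = sqrt(80175) = 5*sqrt(3207)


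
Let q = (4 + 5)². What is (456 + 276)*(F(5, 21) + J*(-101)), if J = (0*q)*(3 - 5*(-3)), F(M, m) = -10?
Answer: -7320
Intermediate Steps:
q = 81 (q = 9² = 81)
J = 0 (J = (0*81)*(3 - 5*(-3)) = 0*(3 + 15) = 0*18 = 0)
(456 + 276)*(F(5, 21) + J*(-101)) = (456 + 276)*(-10 + 0*(-101)) = 732*(-10 + 0) = 732*(-10) = -7320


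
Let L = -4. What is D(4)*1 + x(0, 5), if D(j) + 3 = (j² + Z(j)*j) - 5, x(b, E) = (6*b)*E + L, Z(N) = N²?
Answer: 68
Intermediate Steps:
x(b, E) = -4 + 6*E*b (x(b, E) = (6*b)*E - 4 = 6*E*b - 4 = -4 + 6*E*b)
D(j) = -8 + j² + j³ (D(j) = -3 + ((j² + j²*j) - 5) = -3 + ((j² + j³) - 5) = -3 + (-5 + j² + j³) = -8 + j² + j³)
D(4)*1 + x(0, 5) = (-8 + 4² + 4³)*1 + (-4 + 6*5*0) = (-8 + 16 + 64)*1 + (-4 + 0) = 72*1 - 4 = 72 - 4 = 68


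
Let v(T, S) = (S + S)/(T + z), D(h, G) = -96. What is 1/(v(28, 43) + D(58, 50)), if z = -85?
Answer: -57/5558 ≈ -0.010255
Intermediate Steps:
v(T, S) = 2*S/(-85 + T) (v(T, S) = (S + S)/(T - 85) = (2*S)/(-85 + T) = 2*S/(-85 + T))
1/(v(28, 43) + D(58, 50)) = 1/(2*43/(-85 + 28) - 96) = 1/(2*43/(-57) - 96) = 1/(2*43*(-1/57) - 96) = 1/(-86/57 - 96) = 1/(-5558/57) = -57/5558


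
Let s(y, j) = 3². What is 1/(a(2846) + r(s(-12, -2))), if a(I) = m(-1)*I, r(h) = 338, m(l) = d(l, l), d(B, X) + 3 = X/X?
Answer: -1/5354 ≈ -0.00018678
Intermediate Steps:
d(B, X) = -2 (d(B, X) = -3 + X/X = -3 + 1 = -2)
m(l) = -2
s(y, j) = 9
a(I) = -2*I
1/(a(2846) + r(s(-12, -2))) = 1/(-2*2846 + 338) = 1/(-5692 + 338) = 1/(-5354) = -1/5354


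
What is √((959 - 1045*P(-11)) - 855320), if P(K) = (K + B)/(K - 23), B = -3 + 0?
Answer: 2*I*√61758671/17 ≈ 924.55*I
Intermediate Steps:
B = -3
P(K) = (-3 + K)/(-23 + K) (P(K) = (K - 3)/(K - 23) = (-3 + K)/(-23 + K))
√((959 - 1045*P(-11)) - 855320) = √((959 - 1045*(-3 - 11)/(-23 - 11)) - 855320) = √((959 - 1045*(-14)/(-34)) - 855320) = √((959 - (-1045)*(-14)/34) - 855320) = √((959 - 1045*7/17) - 855320) = √((959 - 7315/17) - 855320) = √(8988/17 - 855320) = √(-14531452/17) = 2*I*√61758671/17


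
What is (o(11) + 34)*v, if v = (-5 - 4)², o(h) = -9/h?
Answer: 29565/11 ≈ 2687.7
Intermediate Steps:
v = 81 (v = (-9)² = 81)
(o(11) + 34)*v = (-9/11 + 34)*81 = (365/11)*81 = 29565/11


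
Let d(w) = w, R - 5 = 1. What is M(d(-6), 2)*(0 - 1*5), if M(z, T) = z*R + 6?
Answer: 150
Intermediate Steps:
R = 6 (R = 5 + 1 = 6)
M(z, T) = 6 + 6*z (M(z, T) = z*6 + 6 = 6*z + 6 = 6 + 6*z)
M(d(-6), 2)*(0 - 1*5) = (6 + 6*(-6))*(0 - 1*5) = (6 - 36)*(0 - 5) = -30*(-5) = 150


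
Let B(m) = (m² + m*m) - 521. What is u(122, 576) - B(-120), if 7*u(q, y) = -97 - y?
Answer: -198626/7 ≈ -28375.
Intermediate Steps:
u(q, y) = -97/7 - y/7 (u(q, y) = (-97 - y)/7 = -97/7 - y/7)
B(m) = -521 + 2*m² (B(m) = (m² + m²) - 521 = 2*m² - 521 = -521 + 2*m²)
u(122, 576) - B(-120) = (-97/7 - ⅐*576) - (-521 + 2*(-120)²) = (-97/7 - 576/7) - (-521 + 2*14400) = -673/7 - (-521 + 28800) = -673/7 - 1*28279 = -673/7 - 28279 = -198626/7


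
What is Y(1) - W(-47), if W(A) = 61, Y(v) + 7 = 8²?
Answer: -4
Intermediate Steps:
Y(v) = 57 (Y(v) = -7 + 8² = -7 + 64 = 57)
Y(1) - W(-47) = 57 - 1*61 = 57 - 61 = -4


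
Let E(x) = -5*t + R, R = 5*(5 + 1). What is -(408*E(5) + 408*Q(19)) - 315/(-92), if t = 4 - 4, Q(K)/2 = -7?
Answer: -600261/92 ≈ -6524.6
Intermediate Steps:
Q(K) = -14 (Q(K) = 2*(-7) = -14)
R = 30 (R = 5*6 = 30)
t = 0
E(x) = 30 (E(x) = -5*0 + 30 = 0 + 30 = 30)
-(408*E(5) + 408*Q(19)) - 315/(-92) = -408/(1/(-14 + 30)) - 315/(-92) = -408/(1/16) - 315*(-1/92) = -408/1/16 + 315/92 = -408*16 + 315/92 = -6528 + 315/92 = -600261/92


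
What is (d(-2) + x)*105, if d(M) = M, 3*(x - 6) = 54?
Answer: 2310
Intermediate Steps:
x = 24 (x = 6 + (⅓)*54 = 6 + 18 = 24)
(d(-2) + x)*105 = (-2 + 24)*105 = 22*105 = 2310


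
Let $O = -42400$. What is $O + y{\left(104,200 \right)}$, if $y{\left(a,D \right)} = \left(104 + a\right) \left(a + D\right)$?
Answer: $20832$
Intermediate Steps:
$y{\left(a,D \right)} = \left(104 + a\right) \left(D + a\right)$
$O + y{\left(104,200 \right)} = -42400 + \left(104^{2} + 104 \cdot 200 + 104 \cdot 104 + 200 \cdot 104\right) = -42400 + \left(10816 + 20800 + 10816 + 20800\right) = -42400 + 63232 = 20832$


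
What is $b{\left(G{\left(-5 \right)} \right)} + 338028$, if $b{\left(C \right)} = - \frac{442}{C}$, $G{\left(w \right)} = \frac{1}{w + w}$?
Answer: $342448$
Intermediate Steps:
$G{\left(w \right)} = \frac{1}{2 w}$
$b{\left(G{\left(-5 \right)} \right)} + 338028 = - \frac{442}{\frac{1}{2} \frac{1}{-5}} + 338028 = - \frac{442}{\frac{1}{2} \left(- \frac{1}{5}\right)} + 338028 = - \frac{442}{- \frac{1}{10}} + 338028 = \left(-442\right) \left(-10\right) + 338028 = 4420 + 338028 = 342448$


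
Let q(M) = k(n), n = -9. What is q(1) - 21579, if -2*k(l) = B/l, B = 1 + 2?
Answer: -129473/6 ≈ -21579.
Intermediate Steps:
B = 3
k(l) = -3/(2*l)
q(M) = ⅙ (q(M) = -3/2/(-9) = -3/2*(-⅑) = ⅙)
q(1) - 21579 = ⅙ - 21579 = -129473/6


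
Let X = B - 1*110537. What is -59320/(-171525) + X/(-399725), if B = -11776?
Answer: 1787656973/2742513225 ≈ 0.65183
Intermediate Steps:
X = -122313 (X = -11776 - 1*110537 = -11776 - 110537 = -122313)
-59320/(-171525) + X/(-399725) = -59320/(-171525) - 122313/(-399725) = -59320*(-1/171525) - 122313*(-1/399725) = 11864/34305 + 122313/399725 = 1787656973/2742513225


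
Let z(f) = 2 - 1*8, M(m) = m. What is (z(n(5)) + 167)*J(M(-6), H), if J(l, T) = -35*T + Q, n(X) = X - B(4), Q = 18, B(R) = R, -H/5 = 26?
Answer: 735448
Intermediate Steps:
H = -130 (H = -5*26 = -130)
n(X) = -4 + X (n(X) = X - 1*4 = X - 4 = -4 + X)
J(l, T) = 18 - 35*T (J(l, T) = -35*T + 18 = 18 - 35*T)
z(f) = -6 (z(f) = 2 - 8 = -6)
(z(n(5)) + 167)*J(M(-6), H) = (-6 + 167)*(18 - 35*(-130)) = 161*(18 + 4550) = 161*4568 = 735448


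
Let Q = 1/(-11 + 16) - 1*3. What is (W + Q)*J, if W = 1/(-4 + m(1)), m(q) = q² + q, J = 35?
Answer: -231/2 ≈ -115.50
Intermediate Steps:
m(q) = q + q²
W = -½ (W = 1/(-4 + 1*(1 + 1)) = 1/(-4 + 1*2) = 1/(-4 + 2) = 1/(-2) = -½ ≈ -0.50000)
Q = -14/5 (Q = 1/5 - 3 = ⅕ - 3 = -14/5 ≈ -2.8000)
(W + Q)*J = (-½ - 14/5)*35 = -33/10*35 = -231/2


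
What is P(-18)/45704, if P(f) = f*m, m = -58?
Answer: 9/394 ≈ 0.022843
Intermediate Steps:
P(f) = -58*f (P(f) = f*(-58) = -58*f)
P(-18)/45704 = -58*(-18)/45704 = 1044*(1/45704) = 9/394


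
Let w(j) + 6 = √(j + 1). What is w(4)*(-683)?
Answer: 4098 - 683*√5 ≈ 2570.8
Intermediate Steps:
w(j) = -6 + √(1 + j) (w(j) = -6 + √(j + 1) = -6 + √(1 + j))
w(4)*(-683) = (-6 + √(1 + 4))*(-683) = (-6 + √5)*(-683) = 4098 - 683*√5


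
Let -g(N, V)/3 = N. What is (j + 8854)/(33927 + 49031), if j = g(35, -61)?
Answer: 8749/82958 ≈ 0.10546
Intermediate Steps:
g(N, V) = -3*N
j = -105 (j = -3*35 = -105)
(j + 8854)/(33927 + 49031) = (-105 + 8854)/(33927 + 49031) = 8749/82958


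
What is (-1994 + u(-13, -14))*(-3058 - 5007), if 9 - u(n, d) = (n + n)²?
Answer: 21460965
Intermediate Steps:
u(n, d) = 9 - 4*n² (u(n, d) = 9 - (n + n)² = 9 - (2*n)² = 9 - 4*n²)
(-1994 + u(-13, -14))*(-3058 - 5007) = (-1994 + (9 - 4*(-13)²))*(-3058 - 5007) = (-1994 + (9 - 4*169))*(-8065) = (-1994 + (9 - 676))*(-8065) = (-1994 - 667)*(-8065) = -2661*(-8065) = 21460965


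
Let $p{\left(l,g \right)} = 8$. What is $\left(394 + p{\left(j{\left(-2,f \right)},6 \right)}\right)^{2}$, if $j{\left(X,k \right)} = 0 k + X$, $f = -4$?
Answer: $161604$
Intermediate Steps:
$j{\left(X,k \right)} = X$ ($j{\left(X,k \right)} = 0 + X = X$)
$\left(394 + p{\left(j{\left(-2,f \right)},6 \right)}\right)^{2} = \left(394 + 8\right)^{2} = 402^{2} = 161604$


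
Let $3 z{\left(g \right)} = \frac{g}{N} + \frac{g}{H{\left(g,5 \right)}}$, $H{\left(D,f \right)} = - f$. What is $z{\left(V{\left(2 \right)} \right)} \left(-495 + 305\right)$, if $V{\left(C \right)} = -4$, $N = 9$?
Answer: $- \frac{608}{27} \approx -22.519$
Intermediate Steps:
$z{\left(g \right)} = - \frac{4 g}{135}$ ($z{\left(g \right)} = \frac{\frac{g}{9} + \frac{g}{\left(-1\right) 5}}{3} = \frac{g \frac{1}{9} + \frac{g}{-5}}{3} = \frac{\frac{g}{9} + g \left(- \frac{1}{5}\right)}{3} = \frac{\frac{g}{9} - \frac{g}{5}}{3} = \frac{\left(- \frac{4}{45}\right) g}{3} = - \frac{4 g}{135}$)
$z{\left(V{\left(2 \right)} \right)} \left(-495 + 305\right) = \left(- \frac{4}{135}\right) \left(-4\right) \left(-495 + 305\right) = \frac{16}{135} \left(-190\right) = - \frac{608}{27}$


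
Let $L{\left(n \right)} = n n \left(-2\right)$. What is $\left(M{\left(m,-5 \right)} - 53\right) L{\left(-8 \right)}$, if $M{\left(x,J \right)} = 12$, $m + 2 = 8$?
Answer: $5248$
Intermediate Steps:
$m = 6$ ($m = -2 + 8 = 6$)
$L{\left(n \right)} = - 2 n^{2}$ ($L{\left(n \right)} = n^{2} \left(-2\right) = - 2 n^{2}$)
$\left(M{\left(m,-5 \right)} - 53\right) L{\left(-8 \right)} = \left(12 - 53\right) \left(- 2 \left(-8\right)^{2}\right) = - 41 \left(\left(-2\right) 64\right) = \left(-41\right) \left(-128\right) = 5248$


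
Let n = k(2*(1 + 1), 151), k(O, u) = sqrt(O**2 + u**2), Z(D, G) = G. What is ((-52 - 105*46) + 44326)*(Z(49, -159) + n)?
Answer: -6271596 + 39444*sqrt(22817) ≈ -3.1346e+5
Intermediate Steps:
n = sqrt(22817) (n = sqrt((2*(1 + 1))**2 + 151**2) = sqrt((2*2)**2 + 22801) = sqrt(4**2 + 22801) = sqrt(16 + 22801) = sqrt(22817) ≈ 151.05)
((-52 - 105*46) + 44326)*(Z(49, -159) + n) = ((-52 - 105*46) + 44326)*(-159 + sqrt(22817)) = ((-52 - 4830) + 44326)*(-159 + sqrt(22817)) = (-4882 + 44326)*(-159 + sqrt(22817)) = 39444*(-159 + sqrt(22817)) = -6271596 + 39444*sqrt(22817)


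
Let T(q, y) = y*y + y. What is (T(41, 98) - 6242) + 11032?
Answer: 14492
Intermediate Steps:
T(q, y) = y + y² (T(q, y) = y² + y = y + y²)
(T(41, 98) - 6242) + 11032 = (98*(1 + 98) - 6242) + 11032 = (98*99 - 6242) + 11032 = (9702 - 6242) + 11032 = 3460 + 11032 = 14492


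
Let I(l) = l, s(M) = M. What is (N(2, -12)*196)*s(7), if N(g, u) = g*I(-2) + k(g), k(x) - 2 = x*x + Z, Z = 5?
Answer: 9604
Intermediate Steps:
k(x) = 7 + x² (k(x) = 2 + (x*x + 5) = 2 + (x² + 5) = 2 + (5 + x²) = 7 + x²)
N(g, u) = 7 + g² - 2*g (N(g, u) = g*(-2) + (7 + g²) = -2*g + (7 + g²) = 7 + g² - 2*g)
(N(2, -12)*196)*s(7) = ((7 + 2² - 2*2)*196)*7 = ((7 + 4 - 4)*196)*7 = (7*196)*7 = 1372*7 = 9604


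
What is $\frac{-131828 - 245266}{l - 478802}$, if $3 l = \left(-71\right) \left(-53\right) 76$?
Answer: $\frac{565641}{575209} \approx 0.98337$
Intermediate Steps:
$l = \frac{285988}{3}$ ($l = \frac{\left(-71\right) \left(-53\right) 76}{3} = \frac{3763 \cdot 76}{3} = \frac{1}{3} \cdot 285988 = \frac{285988}{3} \approx 95329.0$)
$\frac{-131828 - 245266}{l - 478802} = \frac{-131828 - 245266}{\frac{285988}{3} - 478802} = - \frac{377094}{- \frac{1150418}{3}} = \left(-377094\right) \left(- \frac{3}{1150418}\right) = \frac{565641}{575209}$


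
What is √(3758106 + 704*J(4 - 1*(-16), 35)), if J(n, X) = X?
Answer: √3782746 ≈ 1944.9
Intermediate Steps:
√(3758106 + 704*J(4 - 1*(-16), 35)) = √(3758106 + 704*35) = √(3758106 + 24640) = √3782746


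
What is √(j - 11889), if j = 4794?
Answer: I*√7095 ≈ 84.232*I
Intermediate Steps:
√(j - 11889) = √(4794 - 11889) = √(-7095) = I*√7095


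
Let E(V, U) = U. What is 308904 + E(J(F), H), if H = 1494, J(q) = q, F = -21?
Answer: 310398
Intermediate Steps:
308904 + E(J(F), H) = 308904 + 1494 = 310398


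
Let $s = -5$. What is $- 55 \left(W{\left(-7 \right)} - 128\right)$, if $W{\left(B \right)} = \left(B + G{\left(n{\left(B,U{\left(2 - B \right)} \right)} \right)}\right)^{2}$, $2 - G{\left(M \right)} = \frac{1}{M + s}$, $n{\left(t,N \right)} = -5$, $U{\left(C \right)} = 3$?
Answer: $\frac{114389}{20} \approx 5719.5$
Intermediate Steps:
$G{\left(M \right)} = 2 - \frac{1}{-5 + M}$ ($G{\left(M \right)} = 2 - \frac{1}{M - 5} = 2 - \frac{1}{-5 + M}$)
$W{\left(B \right)} = \left(\frac{21}{10} + B\right)^{2}$ ($W{\left(B \right)} = \left(B + \frac{-11 + 2 \left(-5\right)}{-5 - 5}\right)^{2} = \left(B + \frac{-11 - 10}{-10}\right)^{2} = \left(B - - \frac{21}{10}\right)^{2} = \left(B + \frac{21}{10}\right)^{2} = \left(\frac{21}{10} + B\right)^{2}$)
$- 55 \left(W{\left(-7 \right)} - 128\right) = - 55 \left(\frac{\left(21 + 10 \left(-7\right)\right)^{2}}{100} - 128\right) = - 55 \left(\frac{\left(21 - 70\right)^{2}}{100} - 128\right) = - 55 \left(\frac{\left(-49\right)^{2}}{100} - 128\right) = - 55 \left(\frac{1}{100} \cdot 2401 - 128\right) = - 55 \left(\frac{2401}{100} - 128\right) = \left(-55\right) \left(- \frac{10399}{100}\right) = \frac{114389}{20}$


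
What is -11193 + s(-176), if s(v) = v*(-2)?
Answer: -10841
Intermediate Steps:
s(v) = -2*v
-11193 + s(-176) = -11193 - 2*(-176) = -11193 + 352 = -10841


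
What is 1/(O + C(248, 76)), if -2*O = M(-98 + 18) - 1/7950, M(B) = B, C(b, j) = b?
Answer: 15900/4579201 ≈ 0.0034722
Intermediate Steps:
O = 636001/15900 (O = -((-98 + 18) - 1/7950)/2 = -(-80 - 1*1/7950)/2 = -(-80 - 1/7950)/2 = -½*(-636001/7950) = 636001/15900 ≈ 40.000)
1/(O + C(248, 76)) = 1/(636001/15900 + 248) = 1/(4579201/15900) = 15900/4579201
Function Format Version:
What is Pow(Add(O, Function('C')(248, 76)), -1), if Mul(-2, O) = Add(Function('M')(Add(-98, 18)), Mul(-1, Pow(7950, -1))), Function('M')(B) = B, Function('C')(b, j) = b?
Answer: Rational(15900, 4579201) ≈ 0.0034722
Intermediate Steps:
O = Rational(636001, 15900) (O = Mul(Rational(-1, 2), Add(Add(-98, 18), Mul(-1, Pow(7950, -1)))) = Mul(Rational(-1, 2), Add(-80, Mul(-1, Rational(1, 7950)))) = Mul(Rational(-1, 2), Add(-80, Rational(-1, 7950))) = Mul(Rational(-1, 2), Rational(-636001, 7950)) = Rational(636001, 15900) ≈ 40.000)
Pow(Add(O, Function('C')(248, 76)), -1) = Pow(Add(Rational(636001, 15900), 248), -1) = Pow(Rational(4579201, 15900), -1) = Rational(15900, 4579201)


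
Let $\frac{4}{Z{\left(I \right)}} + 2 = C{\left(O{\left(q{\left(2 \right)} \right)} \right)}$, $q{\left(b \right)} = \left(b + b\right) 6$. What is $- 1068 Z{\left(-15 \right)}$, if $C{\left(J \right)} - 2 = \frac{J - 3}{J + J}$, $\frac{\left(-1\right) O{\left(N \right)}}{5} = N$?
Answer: $- \frac{341760}{41} \approx -8335.6$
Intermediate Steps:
$q{\left(b \right)} = 12 b$ ($q{\left(b \right)} = 2 b 6 = 12 b$)
$O{\left(N \right)} = - 5 N$
$C{\left(J \right)} = 2 + \frac{-3 + J}{2 J}$ ($C{\left(J \right)} = 2 + \frac{J - 3}{J + J} = 2 + \frac{-3 + J}{2 J}$)
$Z{\left(I \right)} = \frac{320}{41}$ ($Z{\left(I \right)} = \frac{4}{-2 + \frac{-3 + 5 \left(- 5 \cdot 12 \cdot 2\right)}{2 \left(- 5 \cdot 12 \cdot 2\right)}} = \frac{4}{-2 + \frac{-3 + 5 \left(\left(-5\right) 24\right)}{2 \left(\left(-5\right) 24\right)}} = \frac{4}{-2 + \frac{-3 + 5 \left(-120\right)}{2 \left(-120\right)}} = \frac{4}{-2 + \frac{1}{2} \left(- \frac{1}{120}\right) \left(-3 - 600\right)} = \frac{4}{-2 + \frac{1}{2} \left(- \frac{1}{120}\right) \left(-603\right)} = \frac{4}{-2 + \frac{201}{80}} = \frac{4}{\frac{41}{80}} = 4 \cdot \frac{80}{41} = \frac{320}{41}$)
$- 1068 Z{\left(-15 \right)} = \left(-1068\right) \frac{320}{41} = - \frac{341760}{41}$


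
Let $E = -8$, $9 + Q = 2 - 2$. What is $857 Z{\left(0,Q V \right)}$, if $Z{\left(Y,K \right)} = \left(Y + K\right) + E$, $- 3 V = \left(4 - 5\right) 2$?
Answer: $-11998$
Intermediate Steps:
$Q = -9$ ($Q = -9 + \left(2 - 2\right) = -9 + 0 = -9$)
$V = \frac{2}{3}$ ($V = - \frac{\left(4 - 5\right) 2}{3} = - \frac{\left(-1\right) 2}{3} = \left(- \frac{1}{3}\right) \left(-2\right) = \frac{2}{3} \approx 0.66667$)
$Z{\left(Y,K \right)} = -8 + K + Y$ ($Z{\left(Y,K \right)} = \left(Y + K\right) - 8 = \left(K + Y\right) - 8 = -8 + K + Y$)
$857 Z{\left(0,Q V \right)} = 857 \left(-8 - 6 + 0\right) = 857 \left(-14\right) = -11998$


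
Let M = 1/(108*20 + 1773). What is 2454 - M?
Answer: 9651581/3933 ≈ 2454.0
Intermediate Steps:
M = 1/3933 (M = 1/(2160 + 1773) = 1/3933 ≈ 0.00025426)
2454 - M = 2454 - 1*1/3933 = 2454 - 1/3933 = 9651581/3933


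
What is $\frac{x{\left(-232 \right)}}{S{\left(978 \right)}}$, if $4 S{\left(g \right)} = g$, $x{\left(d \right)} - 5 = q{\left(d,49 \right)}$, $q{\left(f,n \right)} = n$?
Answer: $\frac{36}{163} \approx 0.22086$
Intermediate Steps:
$x{\left(d \right)} = 54$ ($x{\left(d \right)} = 5 + 49 = 54$)
$S{\left(g \right)} = \frac{g}{4}$
$\frac{x{\left(-232 \right)}}{S{\left(978 \right)}} = \frac{54}{\frac{1}{4} \cdot 978} = \frac{54}{\frac{489}{2}} = 54 \cdot \frac{2}{489} = \frac{36}{163}$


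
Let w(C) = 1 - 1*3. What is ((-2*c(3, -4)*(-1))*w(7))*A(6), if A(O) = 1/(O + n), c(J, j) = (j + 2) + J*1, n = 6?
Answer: -1/3 ≈ -0.33333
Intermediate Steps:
c(J, j) = 2 + J + j (c(J, j) = (2 + j) + J = 2 + J + j)
A(O) = 1/(6 + O) (A(O) = 1/(O + 6) = 1/(6 + O))
w(C) = -2 (w(C) = 1 - 3 = -2)
((-2*c(3, -4)*(-1))*w(7))*A(6) = ((-2*(2 + 3 - 4)*(-1))*(-2))/(6 + 6) = ((-2*1*(-1))*(-2))/12 = (-2*(-1)*(-2))*(1/12) = (2*(-2))*(1/12) = -4*1/12 = -1/3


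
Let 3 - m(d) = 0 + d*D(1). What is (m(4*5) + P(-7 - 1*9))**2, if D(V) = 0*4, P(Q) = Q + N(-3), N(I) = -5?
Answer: 324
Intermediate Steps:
P(Q) = -5 + Q (P(Q) = Q - 5 = -5 + Q)
D(V) = 0
m(d) = 3 (m(d) = 3 - (0 + d*0) = 3 - (0 + 0) = 3 - 1*0 = 3 + 0 = 3)
(m(4*5) + P(-7 - 1*9))**2 = (3 + (-5 + (-7 - 1*9)))**2 = (3 + (-5 + (-7 - 9)))**2 = (3 + (-5 - 16))**2 = (3 - 21)**2 = (-18)**2 = 324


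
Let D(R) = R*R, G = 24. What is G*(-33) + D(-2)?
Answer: -788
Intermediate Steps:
D(R) = R²
G*(-33) + D(-2) = 24*(-33) + (-2)² = -792 + 4 = -788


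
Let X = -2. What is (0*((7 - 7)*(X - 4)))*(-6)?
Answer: 0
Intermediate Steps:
(0*((7 - 7)*(X - 4)))*(-6) = (0*((7 - 7)*(-2 - 4)))*(-6) = (0*(0*(-6)))*(-6) = (0*0)*(-6) = 0*(-6) = 0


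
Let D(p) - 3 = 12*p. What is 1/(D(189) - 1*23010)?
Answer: -1/20739 ≈ -4.8218e-5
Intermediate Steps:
D(p) = 3 + 12*p
1/(D(189) - 1*23010) = 1/((3 + 12*189) - 1*23010) = 1/((3 + 2268) - 23010) = 1/(2271 - 23010) = 1/(-20739) = -1/20739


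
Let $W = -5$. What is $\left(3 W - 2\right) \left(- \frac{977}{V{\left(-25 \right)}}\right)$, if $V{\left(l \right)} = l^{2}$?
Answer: $\frac{16609}{625} \approx 26.574$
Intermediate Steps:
$\left(3 W - 2\right) \left(- \frac{977}{V{\left(-25 \right)}}\right) = \left(3 \left(-5\right) - 2\right) \left(- \frac{977}{\left(-25\right)^{2}}\right) = \left(-15 - 2\right) \left(- \frac{977}{625}\right) = - 17 \left(\left(-977\right) \frac{1}{625}\right) = \left(-17\right) \left(- \frac{977}{625}\right) = \frac{16609}{625}$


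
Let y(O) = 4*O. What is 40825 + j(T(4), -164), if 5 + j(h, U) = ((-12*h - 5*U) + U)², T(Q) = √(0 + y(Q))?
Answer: 410484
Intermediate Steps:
T(Q) = 2*√Q (T(Q) = √(0 + 4*Q) = √(4*Q) = 2*√Q)
j(h, U) = -5 + (-12*h - 4*U)² (j(h, U) = -5 + ((-12*h - 5*U) + U)² = -5 + (-12*h - 4*U)²)
40825 + j(T(4), -164) = 40825 + (-5 + 16*(-164 + 3*(2*√4))²) = 40825 + (-5 + 16*(-164 + 3*(2*2))²) = 40825 + (-5 + 16*(-164 + 3*4)²) = 40825 + (-5 + 16*(-164 + 12)²) = 40825 + (-5 + 16*(-152)²) = 40825 + (-5 + 16*23104) = 40825 + (-5 + 369664) = 40825 + 369659 = 410484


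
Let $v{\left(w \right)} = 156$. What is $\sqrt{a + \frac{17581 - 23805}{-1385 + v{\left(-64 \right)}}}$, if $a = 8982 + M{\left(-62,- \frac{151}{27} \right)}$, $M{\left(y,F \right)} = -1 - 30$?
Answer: $\frac{\sqrt{13527606687}}{1229} \approx 94.636$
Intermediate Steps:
$M{\left(y,F \right)} = -31$ ($M{\left(y,F \right)} = -1 - 30 = -31$)
$a = 8951$ ($a = 8982 - 31 = 8951$)
$\sqrt{a + \frac{17581 - 23805}{-1385 + v{\left(-64 \right)}}} = \sqrt{8951 + \frac{17581 - 23805}{-1385 + 156}} = \sqrt{8951 - \frac{6224}{-1229}} = \sqrt{8951 - - \frac{6224}{1229}} = \sqrt{8951 + \frac{6224}{1229}} = \sqrt{\frac{11007003}{1229}} = \frac{\sqrt{13527606687}}{1229}$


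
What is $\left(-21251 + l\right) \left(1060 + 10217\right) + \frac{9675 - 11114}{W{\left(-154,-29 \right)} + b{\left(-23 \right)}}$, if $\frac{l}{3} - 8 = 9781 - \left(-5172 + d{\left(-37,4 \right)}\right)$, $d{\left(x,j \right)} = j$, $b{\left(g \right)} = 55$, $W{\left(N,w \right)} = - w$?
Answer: $\frac{22374468721}{84} \approx 2.6636 \cdot 10^{8}$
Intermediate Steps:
$l = 44871$ ($l = 24 + 3 \left(9781 - \left(-5172 + 4\right)\right) = 24 + 3 \left(9781 - -5168\right) = 24 + 3 \left(9781 + 5168\right) = 24 + 3 \cdot 14949 = 24 + 44847 = 44871$)
$\left(-21251 + l\right) \left(1060 + 10217\right) + \frac{9675 - 11114}{W{\left(-154,-29 \right)} + b{\left(-23 \right)}} = \left(-21251 + 44871\right) \left(1060 + 10217\right) + \frac{9675 - 11114}{\left(-1\right) \left(-29\right) + 55} = 23620 \cdot 11277 - \frac{1439}{29 + 55} = 266362740 - \frac{1439}{84} = \frac{22374468721}{84}$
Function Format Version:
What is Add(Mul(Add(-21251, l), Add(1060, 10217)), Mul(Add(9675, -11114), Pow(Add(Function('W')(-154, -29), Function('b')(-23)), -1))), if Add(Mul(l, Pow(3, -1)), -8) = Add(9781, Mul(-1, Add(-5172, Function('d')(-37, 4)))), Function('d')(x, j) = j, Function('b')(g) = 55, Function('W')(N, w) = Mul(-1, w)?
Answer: Rational(22374468721, 84) ≈ 2.6636e+8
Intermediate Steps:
l = 44871 (l = Add(24, Mul(3, Add(9781, Mul(-1, Add(-5172, 4))))) = Add(24, Mul(3, Add(9781, Mul(-1, -5168)))) = Add(24, Mul(3, Add(9781, 5168))) = Add(24, Mul(3, 14949)) = Add(24, 44847) = 44871)
Add(Mul(Add(-21251, l), Add(1060, 10217)), Mul(Add(9675, -11114), Pow(Add(Function('W')(-154, -29), Function('b')(-23)), -1))) = Add(Mul(Add(-21251, 44871), Add(1060, 10217)), Mul(Add(9675, -11114), Pow(Add(Mul(-1, -29), 55), -1))) = Add(Mul(23620, 11277), Mul(-1439, Pow(Add(29, 55), -1))) = Add(266362740, Mul(-1439, Pow(84, -1))) = Add(266362740, Mul(-1439, Rational(1, 84))) = Add(266362740, Rational(-1439, 84)) = Rational(22374468721, 84)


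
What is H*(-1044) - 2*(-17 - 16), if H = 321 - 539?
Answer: 227658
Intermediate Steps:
H = -218
H*(-1044) - 2*(-17 - 16) = -218*(-1044) - 2*(-17 - 16) = 227592 - 2*(-33) = 227592 + 66 = 227658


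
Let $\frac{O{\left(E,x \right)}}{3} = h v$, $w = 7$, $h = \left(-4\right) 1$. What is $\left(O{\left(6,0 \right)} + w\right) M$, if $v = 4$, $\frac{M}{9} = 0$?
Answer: $0$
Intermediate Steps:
$M = 0$ ($M = 9 \cdot 0 = 0$)
$h = -4$
$O{\left(E,x \right)} = -48$ ($O{\left(E,x \right)} = 3 \left(\left(-4\right) 4\right) = 3 \left(-16\right) = -48$)
$\left(O{\left(6,0 \right)} + w\right) M = \left(-48 + 7\right) 0 = \left(-41\right) 0 = 0$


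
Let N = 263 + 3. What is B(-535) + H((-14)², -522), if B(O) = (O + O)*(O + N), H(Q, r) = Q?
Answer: 288026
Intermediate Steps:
N = 266
B(O) = 2*O*(266 + O) (B(O) = (O + O)*(O + 266) = (2*O)*(266 + O) = 2*O*(266 + O))
B(-535) + H((-14)², -522) = 2*(-535)*(266 - 535) + (-14)² = 2*(-535)*(-269) + 196 = 287830 + 196 = 288026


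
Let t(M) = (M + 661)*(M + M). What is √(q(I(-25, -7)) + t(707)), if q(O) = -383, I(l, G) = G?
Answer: √1933969 ≈ 1390.7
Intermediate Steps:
t(M) = 2*M*(661 + M) (t(M) = (661 + M)*(2*M) = 2*M*(661 + M))
√(q(I(-25, -7)) + t(707)) = √(-383 + 2*707*(661 + 707)) = √(-383 + 2*707*1368) = √(-383 + 1934352) = √1933969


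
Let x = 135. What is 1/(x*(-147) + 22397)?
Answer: 1/2552 ≈ 0.00039185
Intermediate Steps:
1/(x*(-147) + 22397) = 1/(135*(-147) + 22397) = 1/(-19845 + 22397) = 1/2552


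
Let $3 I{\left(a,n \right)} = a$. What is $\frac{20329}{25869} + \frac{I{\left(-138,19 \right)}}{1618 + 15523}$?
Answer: $\frac{347269415}{443420529} \approx 0.78316$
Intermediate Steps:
$I{\left(a,n \right)} = \frac{a}{3}$
$\frac{20329}{25869} + \frac{I{\left(-138,19 \right)}}{1618 + 15523} = \frac{20329}{25869} + \frac{\frac{1}{3} \left(-138\right)}{1618 + 15523} = 20329 \cdot \frac{1}{25869} - \frac{46}{17141} = \frac{20329}{25869} - \frac{46}{17141} = \frac{347269415}{443420529}$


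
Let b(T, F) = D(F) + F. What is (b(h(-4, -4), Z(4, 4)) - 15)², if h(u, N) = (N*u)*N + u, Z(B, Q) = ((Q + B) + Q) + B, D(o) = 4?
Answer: 25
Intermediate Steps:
Z(B, Q) = 2*B + 2*Q (Z(B, Q) = ((B + Q) + Q) + B = (B + 2*Q) + B = 2*B + 2*Q)
h(u, N) = u + u*N² (h(u, N) = u*N² + u = u + u*N²)
b(T, F) = 4 + F
(b(h(-4, -4), Z(4, 4)) - 15)² = ((4 + (2*4 + 2*4)) - 15)² = ((4 + (8 + 8)) - 15)² = ((4 + 16) - 15)² = (20 - 15)² = 5² = 25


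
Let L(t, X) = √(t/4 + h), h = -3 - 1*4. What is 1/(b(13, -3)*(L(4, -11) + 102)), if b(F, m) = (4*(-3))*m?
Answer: 17/62460 - I*√6/374760 ≈ 0.00027217 - 6.5362e-6*I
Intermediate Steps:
h = -7 (h = -3 - 4 = -7)
b(F, m) = -12*m
L(t, X) = √(-7 + t/4) (L(t, X) = √(t/4 - 7) = √(-7 + t/4))
1/(b(13, -3)*(L(4, -11) + 102)) = 1/((-12*(-3))*(√(-28 + 4)/2 + 102)) = 1/(36*(√(-24)/2 + 102)) = 1/(36*((2*I*√6)/2 + 102)) = 1/(36*(I*√6 + 102)) = 1/(36*(102 + I*√6)) = 1/(3672 + 36*I*√6)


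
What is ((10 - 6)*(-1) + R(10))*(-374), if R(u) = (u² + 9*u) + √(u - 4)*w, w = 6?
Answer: -69564 - 2244*√6 ≈ -75061.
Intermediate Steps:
R(u) = u² + 6*√(-4 + u) + 9*u (R(u) = (u² + 9*u) + √(u - 4)*6 = (u² + 9*u) + √(-4 + u)*6 = (u² + 9*u) + 6*√(-4 + u) = u² + 6*√(-4 + u) + 9*u)
((10 - 6)*(-1) + R(10))*(-374) = ((10 - 6)*(-1) + (10² + 6*√(-4 + 10) + 9*10))*(-374) = (4*(-1) + (100 + 6*√6 + 90))*(-374) = (-4 + (190 + 6*√6))*(-374) = (186 + 6*√6)*(-374) = -69564 - 2244*√6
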